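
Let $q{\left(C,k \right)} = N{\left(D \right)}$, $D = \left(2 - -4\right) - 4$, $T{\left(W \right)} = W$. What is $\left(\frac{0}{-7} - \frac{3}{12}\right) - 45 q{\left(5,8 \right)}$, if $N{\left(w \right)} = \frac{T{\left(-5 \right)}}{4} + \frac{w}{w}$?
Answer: $11$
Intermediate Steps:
$D = 2$ ($D = \left(2 + 4\right) - 4 = 6 - 4 = 2$)
$N{\left(w \right)} = - \frac{1}{4}$ ($N{\left(w \right)} = - \frac{5}{4} + \frac{w}{w} = \left(-5\right) \frac{1}{4} + 1 = - \frac{5}{4} + 1 = - \frac{1}{4}$)
$q{\left(C,k \right)} = - \frac{1}{4}$
$\left(\frac{0}{-7} - \frac{3}{12}\right) - 45 q{\left(5,8 \right)} = \left(\frac{0}{-7} - \frac{3}{12}\right) - - \frac{45}{4} = \left(0 \left(- \frac{1}{7}\right) - \frac{1}{4}\right) + \frac{45}{4} = \left(0 - \frac{1}{4}\right) + \frac{45}{4} = - \frac{1}{4} + \frac{45}{4} = 11$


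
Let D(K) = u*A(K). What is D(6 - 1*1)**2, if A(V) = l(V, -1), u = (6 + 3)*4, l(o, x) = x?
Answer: 1296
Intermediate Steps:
u = 36 (u = 9*4 = 36)
A(V) = -1
D(K) = -36 (D(K) = 36*(-1) = -36)
D(6 - 1*1)**2 = (-36)**2 = 1296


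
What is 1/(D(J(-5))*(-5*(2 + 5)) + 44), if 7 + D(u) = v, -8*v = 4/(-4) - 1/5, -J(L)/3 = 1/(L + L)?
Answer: 4/1135 ≈ 0.0035242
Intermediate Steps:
J(L) = -3/(2*L) (J(L) = -3/(L + L) = -3*1/(2*L) = -3/(2*L))
v = 3/20 (v = -(4/(-4) - 1/5)/8 = -(4*(-1/4) - 1*1/5)/8 = -(-1 - 1/5)/8 = -1/8*(-6/5) = 3/20 ≈ 0.15000)
D(u) = -137/20 (D(u) = -7 + 3/20 = -137/20)
1/(D(J(-5))*(-5*(2 + 5)) + 44) = 1/(-(-137)*(2 + 5)/4 + 44) = 1/(-(-137)*7/4 + 44) = 1/(-137/20*(-35) + 44) = 1/(959/4 + 44) = 1/(1135/4) = 4/1135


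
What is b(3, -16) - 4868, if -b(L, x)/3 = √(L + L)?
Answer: -4868 - 3*√6 ≈ -4875.4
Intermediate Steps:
b(L, x) = -3*√2*√L (b(L, x) = -3*√(L + L) = -3*√2*√L)
b(3, -16) - 4868 = -3*√2*√3 - 4868 = -3*√6 - 4868 = -4868 - 3*√6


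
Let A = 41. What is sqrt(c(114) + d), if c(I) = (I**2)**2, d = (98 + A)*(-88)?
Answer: 2*sqrt(42220946) ≈ 12996.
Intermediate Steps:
d = -12232 (d = (98 + 41)*(-88) = 139*(-88) = -12232)
c(I) = I**4
sqrt(c(114) + d) = sqrt(114**4 - 12232) = sqrt(168896016 - 12232) = sqrt(168883784) = 2*sqrt(42220946)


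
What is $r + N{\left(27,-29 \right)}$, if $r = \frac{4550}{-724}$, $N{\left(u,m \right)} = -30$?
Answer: $- \frac{13135}{362} \approx -36.285$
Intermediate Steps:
$r = - \frac{2275}{362}$ ($r = 4550 \left(- \frac{1}{724}\right) = - \frac{2275}{362} \approx -6.2845$)
$r + N{\left(27,-29 \right)} = - \frac{2275}{362} - 30 = - \frac{13135}{362}$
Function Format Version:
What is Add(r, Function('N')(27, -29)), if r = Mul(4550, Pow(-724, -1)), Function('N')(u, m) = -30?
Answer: Rational(-13135, 362) ≈ -36.285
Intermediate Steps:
r = Rational(-2275, 362) (r = Mul(4550, Rational(-1, 724)) = Rational(-2275, 362) ≈ -6.2845)
Add(r, Function('N')(27, -29)) = Add(Rational(-2275, 362), -30) = Rational(-13135, 362)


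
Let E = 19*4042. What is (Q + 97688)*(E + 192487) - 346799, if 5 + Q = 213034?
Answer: 83671080546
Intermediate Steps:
Q = 213029 (Q = -5 + 213034 = 213029)
E = 76798
(Q + 97688)*(E + 192487) - 346799 = (213029 + 97688)*(76798 + 192487) - 346799 = 310717*269285 - 346799 = 83671427345 - 346799 = 83671080546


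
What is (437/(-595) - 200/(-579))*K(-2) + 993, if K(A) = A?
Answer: 342361511/344505 ≈ 993.78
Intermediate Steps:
(437/(-595) - 200/(-579))*K(-2) + 993 = (437/(-595) - 200/(-579))*(-2) + 993 = (437*(-1/595) - 200*(-1/579))*(-2) + 993 = (-437/595 + 200/579)*(-2) + 993 = -134023/344505*(-2) + 993 = 268046/344505 + 993 = 342361511/344505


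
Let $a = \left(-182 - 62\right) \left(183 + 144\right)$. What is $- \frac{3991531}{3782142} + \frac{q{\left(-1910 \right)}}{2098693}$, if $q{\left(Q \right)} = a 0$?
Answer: $- \frac{3991531}{3782142} \approx -1.0554$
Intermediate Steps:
$a = -79788$ ($a = \left(-244\right) 327 = -79788$)
$q{\left(Q \right)} = 0$ ($q{\left(Q \right)} = \left(-79788\right) 0 = 0$)
$- \frac{3991531}{3782142} + \frac{q{\left(-1910 \right)}}{2098693} = - \frac{3991531}{3782142} + \frac{0}{2098693} = \left(-3991531\right) \frac{1}{3782142} + 0 \cdot \frac{1}{2098693} = - \frac{3991531}{3782142} + 0 = - \frac{3991531}{3782142}$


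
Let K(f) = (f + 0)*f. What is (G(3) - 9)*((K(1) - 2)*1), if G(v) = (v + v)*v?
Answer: -9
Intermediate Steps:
K(f) = f² (K(f) = f*f = f²)
G(v) = 2*v² (G(v) = (2*v)*v = 2*v²)
(G(3) - 9)*((K(1) - 2)*1) = (2*3² - 9)*((1² - 2)*1) = (2*9 - 9)*((1 - 2)*1) = (18 - 9)*(-1*1) = 9*(-1) = -9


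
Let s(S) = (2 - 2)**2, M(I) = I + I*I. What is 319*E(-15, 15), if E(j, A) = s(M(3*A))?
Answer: 0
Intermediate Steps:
M(I) = I + I**2
s(S) = 0 (s(S) = 0**2 = 0)
E(j, A) = 0
319*E(-15, 15) = 319*0 = 0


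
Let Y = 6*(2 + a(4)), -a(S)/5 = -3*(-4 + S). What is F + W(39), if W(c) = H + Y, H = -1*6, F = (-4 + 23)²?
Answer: 367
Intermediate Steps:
F = 361 (F = 19² = 361)
H = -6
a(S) = -60 + 15*S (a(S) = -(-15)*(-4 + S) = -5*(12 - 3*S) = -60 + 15*S)
Y = 12 (Y = 6*(2 + (-60 + 15*4)) = 6*(2 + (-60 + 60)) = 6*(2 + 0) = 6*2 = 12)
W(c) = 6 (W(c) = -6 + 12 = 6)
F + W(39) = 361 + 6 = 367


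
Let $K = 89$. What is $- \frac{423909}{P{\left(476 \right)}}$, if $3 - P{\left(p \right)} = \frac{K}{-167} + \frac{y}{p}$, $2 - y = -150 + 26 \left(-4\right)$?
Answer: $- \frac{8424343557}{59522} \approx -1.4153 \cdot 10^{5}$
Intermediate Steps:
$y = 256$ ($y = 2 - \left(-150 + 26 \left(-4\right)\right) = 2 - \left(-150 - 104\right) = 2 - -254 = 2 + 254 = 256$)
$P{\left(p \right)} = \frac{590}{167} - \frac{256}{p}$ ($P{\left(p \right)} = 3 - \left(\frac{89}{-167} + \frac{256}{p}\right) = 3 - \left(89 \left(- \frac{1}{167}\right) + \frac{256}{p}\right) = 3 - \left(- \frac{89}{167} + \frac{256}{p}\right) = 3 + \left(\frac{89}{167} - \frac{256}{p}\right) = \frac{590}{167} - \frac{256}{p}$)
$- \frac{423909}{P{\left(476 \right)}} = - \frac{423909}{\frac{590}{167} - \frac{256}{476}} = - \frac{423909}{\frac{590}{167} - \frac{64}{119}} = - \frac{423909}{\frac{59522}{19873}} = \left(-423909\right) \frac{19873}{59522} = - \frac{8424343557}{59522}$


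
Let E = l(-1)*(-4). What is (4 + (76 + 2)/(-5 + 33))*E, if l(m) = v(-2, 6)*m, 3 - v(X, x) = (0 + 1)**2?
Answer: 380/7 ≈ 54.286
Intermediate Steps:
v(X, x) = 2 (v(X, x) = 3 - (0 + 1)**2 = 3 - 1*1**2 = 3 - 1*1 = 3 - 1 = 2)
l(m) = 2*m
E = 8 (E = (2*(-1))*(-4) = -2*(-4) = 8)
(4 + (76 + 2)/(-5 + 33))*E = (4 + (76 + 2)/(-5 + 33))*8 = (4 + 78/28)*8 = (4 + 78*(1/28))*8 = (4 + 39/14)*8 = (95/14)*8 = 380/7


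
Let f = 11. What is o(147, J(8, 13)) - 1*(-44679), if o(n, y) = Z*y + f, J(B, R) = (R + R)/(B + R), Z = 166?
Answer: 942806/21 ≈ 44896.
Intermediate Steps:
J(B, R) = 2*R/(B + R) (J(B, R) = (2*R)/(B + R) = 2*R/(B + R))
o(n, y) = 11 + 166*y (o(n, y) = 166*y + 11 = 11 + 166*y)
o(147, J(8, 13)) - 1*(-44679) = (11 + 166*(2*13/(8 + 13))) - 1*(-44679) = (11 + 166*(2*13/21)) + 44679 = (11 + 166*(2*13*(1/21))) + 44679 = (11 + 166*(26/21)) + 44679 = (11 + 4316/21) + 44679 = 4547/21 + 44679 = 942806/21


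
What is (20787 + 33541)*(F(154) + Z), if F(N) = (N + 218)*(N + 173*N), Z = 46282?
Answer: 544061997232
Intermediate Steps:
F(N) = 174*N*(218 + N) (F(N) = (218 + N)*(174*N) = 174*N*(218 + N))
(20787 + 33541)*(F(154) + Z) = (20787 + 33541)*(174*154*(218 + 154) + 46282) = 54328*(174*154*372 + 46282) = 54328*(9968112 + 46282) = 54328*10014394 = 544061997232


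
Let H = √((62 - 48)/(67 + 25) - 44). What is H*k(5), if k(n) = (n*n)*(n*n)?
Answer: 625*I*√92782/46 ≈ 4138.6*I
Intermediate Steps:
k(n) = n⁴ (k(n) = n²*n² = n⁴)
H = I*√92782/46 (H = √(14/92 - 44) = √(14*(1/92) - 44) = √(7/46 - 44) = √(-2017/46) = I*√92782/46 ≈ 6.6218*I)
H*k(5) = (I*√92782/46)*5⁴ = (I*√92782/46)*625 = 625*I*√92782/46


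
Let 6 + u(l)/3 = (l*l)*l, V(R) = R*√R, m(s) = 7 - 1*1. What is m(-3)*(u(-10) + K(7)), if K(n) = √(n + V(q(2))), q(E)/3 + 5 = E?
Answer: -18108 + 6*√(7 - 27*I) ≈ -18083.0 - 19.392*I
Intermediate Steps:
q(E) = -15 + 3*E
m(s) = 6 (m(s) = 7 - 1 = 6)
V(R) = R^(3/2)
u(l) = -18 + 3*l³ (u(l) = -18 + 3*((l*l)*l) = -18 + 3*(l²*l) = -18 + 3*l³)
K(n) = √(n - 27*I) (K(n) = √(n + (-15 + 3*2)^(3/2)) = √(n + (-15 + 6)^(3/2)) = √(n + (-9)^(3/2)) = √(n - 27*I))
m(-3)*(u(-10) + K(7)) = 6*((-18 + 3*(-10)³) + √(7 - 27*I)) = 6*((-18 + 3*(-1000)) + √(7 - 27*I)) = 6*((-18 - 3000) + √(7 - 27*I)) = 6*(-3018 + √(7 - 27*I)) = -18108 + 6*√(7 - 27*I)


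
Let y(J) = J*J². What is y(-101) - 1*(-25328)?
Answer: -1004973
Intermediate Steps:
y(J) = J³
y(-101) - 1*(-25328) = (-101)³ - 1*(-25328) = -1030301 + 25328 = -1004973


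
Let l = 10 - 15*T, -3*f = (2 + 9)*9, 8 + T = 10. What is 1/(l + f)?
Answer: -1/53 ≈ -0.018868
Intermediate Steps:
T = 2 (T = -8 + 10 = 2)
f = -33 (f = -(2 + 9)*9/3 = -11*9/3 = -⅓*99 = -33)
l = -20 (l = 10 - 15*2 = 10 - 30 = -20)
1/(l + f) = 1/(-20 - 33) = 1/(-53) = -1/53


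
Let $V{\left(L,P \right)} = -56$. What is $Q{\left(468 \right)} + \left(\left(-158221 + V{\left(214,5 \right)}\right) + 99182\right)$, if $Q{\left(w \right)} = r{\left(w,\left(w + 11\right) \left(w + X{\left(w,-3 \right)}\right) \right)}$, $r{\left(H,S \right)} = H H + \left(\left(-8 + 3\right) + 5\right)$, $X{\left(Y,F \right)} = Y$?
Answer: $159929$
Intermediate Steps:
$r{\left(H,S \right)} = H^{2}$ ($r{\left(H,S \right)} = H^{2} + \left(-5 + 5\right) = H^{2} + 0 = H^{2}$)
$Q{\left(w \right)} = w^{2}$
$Q{\left(468 \right)} + \left(\left(-158221 + V{\left(214,5 \right)}\right) + 99182\right) = 468^{2} + \left(\left(-158221 - 56\right) + 99182\right) = 219024 + \left(-158277 + 99182\right) = 219024 - 59095 = 159929$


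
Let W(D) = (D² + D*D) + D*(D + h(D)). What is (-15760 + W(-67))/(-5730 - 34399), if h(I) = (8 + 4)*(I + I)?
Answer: -105443/40129 ≈ -2.6276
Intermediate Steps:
h(I) = 24*I (h(I) = 12*(2*I) = 24*I)
W(D) = 27*D² (W(D) = (D² + D*D) + D*(D + 24*D) = (D² + D²) + D*(25*D) = 2*D² + 25*D² = 27*D²)
(-15760 + W(-67))/(-5730 - 34399) = (-15760 + 27*(-67)²)/(-5730 - 34399) = (-15760 + 27*4489)/(-40129) = (-15760 + 121203)*(-1/40129) = 105443*(-1/40129) = -105443/40129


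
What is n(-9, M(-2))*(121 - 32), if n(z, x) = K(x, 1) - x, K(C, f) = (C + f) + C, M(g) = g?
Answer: -89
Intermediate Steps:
K(C, f) = f + 2*C
n(z, x) = 1 + x (n(z, x) = (1 + 2*x) - x = 1 + x)
n(-9, M(-2))*(121 - 32) = (1 - 2)*(121 - 32) = -1*89 = -89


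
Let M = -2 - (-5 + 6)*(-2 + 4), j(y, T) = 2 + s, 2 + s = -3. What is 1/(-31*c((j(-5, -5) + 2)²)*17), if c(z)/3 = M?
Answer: 1/6324 ≈ 0.00015813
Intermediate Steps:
s = -5 (s = -2 - 3 = -5)
j(y, T) = -3 (j(y, T) = 2 - 5 = -3)
M = -4 (M = -2 - 2 = -4)
c(z) = -12 (c(z) = 3*(-4) = -12)
1/(-31*c((j(-5, -5) + 2)²)*17) = 1/(-31*(-12)*17) = 1/(372*17) = 1/6324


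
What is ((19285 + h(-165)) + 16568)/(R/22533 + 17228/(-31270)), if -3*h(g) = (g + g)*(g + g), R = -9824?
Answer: 2669146515/5893178 ≈ 452.92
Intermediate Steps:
h(g) = -4*g²/3 (h(g) = -(g + g)*(g + g)/3 = -2*g*2*g/3 = -4*g²/3)
((19285 + h(-165)) + 16568)/(R/22533 + 17228/(-31270)) = ((19285 - 4/3*(-165)²) + 16568)/(-9824/22533 + 17228/(-31270)) = ((19285 - 4/3*27225) + 16568)/(-9824*1/22533 + 17228*(-1/31270)) = ((19285 - 36300) + 16568)/(-9824/22533 - 146/265) = (-17015 + 16568)/(-5893178/5971245) = -447*(-5971245/5893178) = 2669146515/5893178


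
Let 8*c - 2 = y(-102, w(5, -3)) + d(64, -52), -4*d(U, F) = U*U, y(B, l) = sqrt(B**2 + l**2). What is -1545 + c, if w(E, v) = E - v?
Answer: -6691/4 + sqrt(2617)/4 ≈ -1660.0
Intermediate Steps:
d(U, F) = -U**2/4 (d(U, F) = -U*U/4 = -U**2/4)
c = -511/4 + sqrt(2617)/4 (c = 1/4 + (sqrt((-102)**2 + (5 - 1*(-3))**2) - 1/4*64**2)/8 = 1/4 + (sqrt(10404 + (5 + 3)**2) - 1/4*4096)/8 = 1/4 + (sqrt(10404 + 8**2) - 1024)/8 = 1/4 + (sqrt(10404 + 64) - 1024)/8 = 1/4 + (sqrt(10468) - 1024)/8 = 1/4 + (2*sqrt(2617) - 1024)/8 = 1/4 + (-1024 + 2*sqrt(2617))/8 = 1/4 + (-128 + sqrt(2617)/4) = -511/4 + sqrt(2617)/4 ≈ -114.96)
-1545 + c = -1545 + (-511/4 + sqrt(2617)/4) = -6691/4 + sqrt(2617)/4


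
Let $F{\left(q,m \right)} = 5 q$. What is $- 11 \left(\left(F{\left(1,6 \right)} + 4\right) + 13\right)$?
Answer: $-242$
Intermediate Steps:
$- 11 \left(\left(F{\left(1,6 \right)} + 4\right) + 13\right) = - 11 \left(\left(5 \cdot 1 + 4\right) + 13\right) = - 11 \left(\left(5 + 4\right) + 13\right) = - 11 \left(9 + 13\right) = \left(-11\right) 22 = -242$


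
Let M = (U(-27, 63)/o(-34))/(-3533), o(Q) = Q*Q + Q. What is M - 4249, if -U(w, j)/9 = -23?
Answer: -5614382227/1321342 ≈ -4249.0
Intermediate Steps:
o(Q) = Q + Q**2 (o(Q) = Q**2 + Q = Q + Q**2)
U(w, j) = 207 (U(w, j) = -9*(-23) = 207)
M = -69/1321342 (M = (207/((-34*(1 - 34))))/(-3533) = (207/((-34*(-33))))*(-1/3533) = (207/1122)*(-1/3533) = (207*(1/1122))*(-1/3533) = (69/374)*(-1/3533) = -69/1321342 ≈ -5.2220e-5)
M - 4249 = -69/1321342 - 4249 = -5614382227/1321342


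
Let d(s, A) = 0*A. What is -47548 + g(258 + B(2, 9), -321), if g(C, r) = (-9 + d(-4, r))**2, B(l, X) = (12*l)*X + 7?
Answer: -47467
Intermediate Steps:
B(l, X) = 7 + 12*X*l (B(l, X) = 12*X*l + 7 = 7 + 12*X*l)
d(s, A) = 0
g(C, r) = 81 (g(C, r) = (-9 + 0)**2 = (-9)**2 = 81)
-47548 + g(258 + B(2, 9), -321) = -47548 + 81 = -47467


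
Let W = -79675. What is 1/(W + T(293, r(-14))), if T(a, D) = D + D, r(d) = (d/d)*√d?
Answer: -79675/6348105681 - 2*I*√14/6348105681 ≈ -1.2551e-5 - 1.1788e-9*I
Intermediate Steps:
r(d) = √d (r(d) = 1*√d = √d)
T(a, D) = 2*D
1/(W + T(293, r(-14))) = 1/(-79675 + 2*√(-14)) = 1/(-79675 + 2*(I*√14)) = 1/(-79675 + 2*I*√14)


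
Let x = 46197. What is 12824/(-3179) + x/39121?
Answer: -12235429/4288471 ≈ -2.8531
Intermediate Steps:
12824/(-3179) + x/39121 = 12824/(-3179) + 46197/39121 = 12824*(-1/3179) + 46197*(1/39121) = -12824/3179 + 1593/1349 = -12235429/4288471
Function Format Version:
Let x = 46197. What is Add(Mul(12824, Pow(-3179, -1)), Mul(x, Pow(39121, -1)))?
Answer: Rational(-12235429, 4288471) ≈ -2.8531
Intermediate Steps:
Add(Mul(12824, Pow(-3179, -1)), Mul(x, Pow(39121, -1))) = Add(Mul(12824, Pow(-3179, -1)), Mul(46197, Pow(39121, -1))) = Add(Mul(12824, Rational(-1, 3179)), Mul(46197, Rational(1, 39121))) = Add(Rational(-12824, 3179), Rational(1593, 1349)) = Rational(-12235429, 4288471)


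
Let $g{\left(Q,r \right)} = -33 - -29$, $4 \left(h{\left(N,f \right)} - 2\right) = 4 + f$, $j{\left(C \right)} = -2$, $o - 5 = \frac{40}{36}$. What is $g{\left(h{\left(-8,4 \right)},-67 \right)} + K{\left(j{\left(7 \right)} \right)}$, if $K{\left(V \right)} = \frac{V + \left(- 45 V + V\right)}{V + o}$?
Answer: $\frac{626}{37} \approx 16.919$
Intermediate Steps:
$o = \frac{55}{9}$ ($o = 5 + \frac{40}{36} = 5 + 40 \cdot \frac{1}{36} = 5 + \frac{10}{9} = \frac{55}{9} \approx 6.1111$)
$h{\left(N,f \right)} = 3 + \frac{f}{4}$ ($h{\left(N,f \right)} = 2 + \frac{4 + f}{4} = 2 + \left(1 + \frac{f}{4}\right) = 3 + \frac{f}{4}$)
$g{\left(Q,r \right)} = -4$ ($g{\left(Q,r \right)} = -33 + 29 = -4$)
$K{\left(V \right)} = - \frac{43 V}{\frac{55}{9} + V}$ ($K{\left(V \right)} = \frac{V + \left(- 45 V + V\right)}{V + \frac{55}{9}} = \frac{V - 44 V}{\frac{55}{9} + V} = \frac{\left(-43\right) V}{\frac{55}{9} + V} = - \frac{43 V}{\frac{55}{9} + V}$)
$g{\left(h{\left(-8,4 \right)},-67 \right)} + K{\left(j{\left(7 \right)} \right)} = -4 - - \frac{774}{55 + 9 \left(-2\right)} = -4 - - \frac{774}{55 - 18} = -4 - - \frac{774}{37} = -4 - \left(-774\right) \frac{1}{37} = -4 + \frac{774}{37} = \frac{626}{37}$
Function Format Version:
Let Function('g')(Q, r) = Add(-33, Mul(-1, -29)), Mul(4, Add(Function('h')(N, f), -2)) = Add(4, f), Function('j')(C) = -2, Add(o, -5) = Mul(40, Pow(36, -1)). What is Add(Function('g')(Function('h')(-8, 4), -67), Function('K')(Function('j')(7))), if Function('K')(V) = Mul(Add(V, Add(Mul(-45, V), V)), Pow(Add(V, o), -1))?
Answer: Rational(626, 37) ≈ 16.919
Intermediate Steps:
o = Rational(55, 9) (o = Add(5, Mul(40, Pow(36, -1))) = Add(5, Mul(40, Rational(1, 36))) = Add(5, Rational(10, 9)) = Rational(55, 9) ≈ 6.1111)
Function('h')(N, f) = Add(3, Mul(Rational(1, 4), f)) (Function('h')(N, f) = Add(2, Mul(Rational(1, 4), Add(4, f))) = Add(2, Add(1, Mul(Rational(1, 4), f))) = Add(3, Mul(Rational(1, 4), f)))
Function('g')(Q, r) = -4 (Function('g')(Q, r) = Add(-33, 29) = -4)
Function('K')(V) = Mul(-43, V, Pow(Add(Rational(55, 9), V), -1)) (Function('K')(V) = Mul(Add(V, Add(Mul(-45, V), V)), Pow(Add(V, Rational(55, 9)), -1)) = Mul(Add(V, Mul(-44, V)), Pow(Add(Rational(55, 9), V), -1)) = Mul(Mul(-43, V), Pow(Add(Rational(55, 9), V), -1)) = Mul(-43, V, Pow(Add(Rational(55, 9), V), -1)))
Add(Function('g')(Function('h')(-8, 4), -67), Function('K')(Function('j')(7))) = Add(-4, Mul(-387, -2, Pow(Add(55, Mul(9, -2)), -1))) = Add(-4, Mul(-387, -2, Pow(Add(55, -18), -1))) = Add(-4, Mul(-387, -2, Pow(37, -1))) = Add(-4, Mul(-387, -2, Rational(1, 37))) = Add(-4, Rational(774, 37)) = Rational(626, 37)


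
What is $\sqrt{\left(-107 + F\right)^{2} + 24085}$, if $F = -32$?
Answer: $\sqrt{43406} \approx 208.34$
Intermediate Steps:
$\sqrt{\left(-107 + F\right)^{2} + 24085} = \sqrt{\left(-107 - 32\right)^{2} + 24085} = \sqrt{\left(-139\right)^{2} + 24085} = \sqrt{19321 + 24085} = \sqrt{43406}$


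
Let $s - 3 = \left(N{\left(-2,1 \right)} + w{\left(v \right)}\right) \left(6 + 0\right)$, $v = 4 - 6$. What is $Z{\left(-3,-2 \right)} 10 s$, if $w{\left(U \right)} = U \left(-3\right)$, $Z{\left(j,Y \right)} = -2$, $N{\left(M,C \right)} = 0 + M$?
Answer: $-540$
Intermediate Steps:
$N{\left(M,C \right)} = M$
$v = -2$ ($v = 4 - 6 = -2$)
$w{\left(U \right)} = - 3 U$
$s = 27$ ($s = 3 + \left(-2 - -6\right) \left(6 + 0\right) = 3 + \left(-2 + 6\right) 6 = 3 + 4 \cdot 6 = 3 + 24 = 27$)
$Z{\left(-3,-2 \right)} 10 s = \left(-2\right) 10 \cdot 27 = \left(-20\right) 27 = -540$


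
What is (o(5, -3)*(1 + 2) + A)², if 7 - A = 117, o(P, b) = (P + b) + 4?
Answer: 8464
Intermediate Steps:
o(P, b) = 4 + P + b
A = -110 (A = 7 - 1*117 = 7 - 117 = -110)
(o(5, -3)*(1 + 2) + A)² = ((4 + 5 - 3)*(1 + 2) - 110)² = (6*3 - 110)² = (18 - 110)² = (-92)² = 8464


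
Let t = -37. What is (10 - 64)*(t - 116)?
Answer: 8262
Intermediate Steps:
(10 - 64)*(t - 116) = (10 - 64)*(-37 - 116) = -54*(-153) = 8262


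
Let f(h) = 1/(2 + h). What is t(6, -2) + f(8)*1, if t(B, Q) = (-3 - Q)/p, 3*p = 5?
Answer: -½ ≈ -0.50000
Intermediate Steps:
p = 5/3 (p = (⅓)*5 = 5/3 ≈ 1.6667)
t(B, Q) = -9/5 - 3*Q/5 (t(B, Q) = (-3 - Q)/(5/3) = (-3 - Q)*(⅗) = -9/5 - 3*Q/5)
t(6, -2) + f(8)*1 = (-9/5 - ⅗*(-2)) + 1/(2 + 8) = (-9/5 + 6/5) + 1/10 = -⅗ + (⅒)*1 = -⅗ + ⅒ = -½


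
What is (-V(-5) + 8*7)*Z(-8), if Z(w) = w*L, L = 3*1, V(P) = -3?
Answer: -1416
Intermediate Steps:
L = 3
Z(w) = 3*w (Z(w) = w*3 = 3*w)
(-V(-5) + 8*7)*Z(-8) = (-1*(-3) + 8*7)*(3*(-8)) = (3 + 56)*(-24) = 59*(-24) = -1416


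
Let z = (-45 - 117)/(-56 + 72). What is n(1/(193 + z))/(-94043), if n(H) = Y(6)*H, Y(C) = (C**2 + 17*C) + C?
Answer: -1152/137584909 ≈ -8.3730e-6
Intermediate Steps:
Y(C) = C**2 + 18*C
z = -81/8 (z = -162/16 = -162*1/16 = -81/8 ≈ -10.125)
n(H) = 144*H (n(H) = (6*(18 + 6))*H = (6*24)*H = 144*H)
n(1/(193 + z))/(-94043) = (144/(193 - 81/8))/(-94043) = (144/(1463/8))*(-1/94043) = (144*(8/1463))*(-1/94043) = (1152/1463)*(-1/94043) = -1152/137584909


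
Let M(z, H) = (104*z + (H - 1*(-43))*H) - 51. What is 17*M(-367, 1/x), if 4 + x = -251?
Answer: -2485201439/3825 ≈ -6.4973e+5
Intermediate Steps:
x = -255 (x = -4 - 251 = -255)
M(z, H) = -51 + 104*z + H*(43 + H) (M(z, H) = (104*z + (H + 43)*H) - 51 = (104*z + (43 + H)*H) - 51 = (104*z + H*(43 + H)) - 51 = -51 + 104*z + H*(43 + H))
17*M(-367, 1/x) = 17*(-51 + (1/(-255))² + 43/(-255) + 104*(-367)) = 17*(-51 + (-1/255)² + 43*(-1/255) - 38168) = 17*(-51 + 1/65025 - 43/255 - 38168) = 17*(-2485201439/65025) = -2485201439/3825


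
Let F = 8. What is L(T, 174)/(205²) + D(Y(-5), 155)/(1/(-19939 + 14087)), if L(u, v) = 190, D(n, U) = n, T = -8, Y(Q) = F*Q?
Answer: 1967442438/8405 ≈ 2.3408e+5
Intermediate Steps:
Y(Q) = 8*Q
L(T, 174)/(205²) + D(Y(-5), 155)/(1/(-19939 + 14087)) = 190/(205²) + (8*(-5))/(1/(-19939 + 14087)) = 190/42025 - 40/(1/(-5852)) = 190*(1/42025) - 40/(-1/5852) = 38/8405 - 40*(-5852) = 38/8405 + 234080 = 1967442438/8405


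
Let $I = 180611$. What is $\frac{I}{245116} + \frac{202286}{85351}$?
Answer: $\frac{9285552091}{2988699388} \approx 3.1069$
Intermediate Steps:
$\frac{I}{245116} + \frac{202286}{85351} = \frac{180611}{245116} + \frac{202286}{85351} = 180611 \cdot \frac{1}{245116} + 202286 \cdot \frac{1}{85351} = \frac{180611}{245116} + \frac{28898}{12193} = \frac{9285552091}{2988699388}$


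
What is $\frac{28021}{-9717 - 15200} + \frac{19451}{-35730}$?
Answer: $- \frac{1485850897}{890284410} \approx -1.669$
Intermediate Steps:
$\frac{28021}{-9717 - 15200} + \frac{19451}{-35730} = \frac{28021}{-9717 - 15200} + 19451 \left(- \frac{1}{35730}\right) = \frac{28021}{-24917} - \frac{19451}{35730} = 28021 \left(- \frac{1}{24917}\right) - \frac{19451}{35730} = - \frac{28021}{24917} - \frac{19451}{35730} = - \frac{1485850897}{890284410}$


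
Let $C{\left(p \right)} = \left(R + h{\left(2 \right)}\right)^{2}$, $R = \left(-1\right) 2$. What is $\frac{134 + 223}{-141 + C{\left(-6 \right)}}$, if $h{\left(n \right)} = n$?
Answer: $- \frac{119}{47} \approx -2.5319$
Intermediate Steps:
$R = -2$
$C{\left(p \right)} = 0$ ($C{\left(p \right)} = \left(-2 + 2\right)^{2} = 0^{2} = 0$)
$\frac{134 + 223}{-141 + C{\left(-6 \right)}} = \frac{134 + 223}{-141 + 0} = \frac{357}{-141} = 357 \left(- \frac{1}{141}\right) = - \frac{119}{47}$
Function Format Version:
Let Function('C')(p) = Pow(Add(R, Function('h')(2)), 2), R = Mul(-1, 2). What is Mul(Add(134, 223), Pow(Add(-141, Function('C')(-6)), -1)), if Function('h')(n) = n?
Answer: Rational(-119, 47) ≈ -2.5319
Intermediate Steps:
R = -2
Function('C')(p) = 0 (Function('C')(p) = Pow(Add(-2, 2), 2) = Pow(0, 2) = 0)
Mul(Add(134, 223), Pow(Add(-141, Function('C')(-6)), -1)) = Mul(Add(134, 223), Pow(Add(-141, 0), -1)) = Mul(357, Pow(-141, -1)) = Mul(357, Rational(-1, 141)) = Rational(-119, 47)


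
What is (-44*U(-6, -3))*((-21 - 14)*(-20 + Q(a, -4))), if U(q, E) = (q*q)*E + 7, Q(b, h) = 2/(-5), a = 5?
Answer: 3173016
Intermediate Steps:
Q(b, h) = -2/5 (Q(b, h) = 2*(-1/5) = -2/5)
U(q, E) = 7 + E*q**2 (U(q, E) = q**2*E + 7 = E*q**2 + 7 = 7 + E*q**2)
(-44*U(-6, -3))*((-21 - 14)*(-20 + Q(a, -4))) = (-44*(7 - 3*(-6)**2))*((-21 - 14)*(-20 - 2/5)) = (-44*(7 - 3*36))*(-35*(-102/5)) = -44*(7 - 108)*714 = -44*(-101)*714 = 4444*714 = 3173016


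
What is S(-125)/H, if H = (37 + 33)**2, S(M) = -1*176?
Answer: -44/1225 ≈ -0.035918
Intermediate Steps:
S(M) = -176
H = 4900 (H = 70**2 = 4900)
S(-125)/H = -176/4900 = -176*1/4900 = -44/1225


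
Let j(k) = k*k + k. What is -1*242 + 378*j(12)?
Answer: 58726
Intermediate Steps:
j(k) = k + k² (j(k) = k² + k = k + k²)
-1*242 + 378*j(12) = -1*242 + 378*(12*(1 + 12)) = -242 + 378*(12*13) = -242 + 378*156 = -242 + 58968 = 58726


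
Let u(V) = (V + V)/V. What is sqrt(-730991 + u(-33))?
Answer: 3*I*sqrt(81221) ≈ 854.98*I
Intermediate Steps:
u(V) = 2 (u(V) = (2*V)/V = 2)
sqrt(-730991 + u(-33)) = sqrt(-730991 + 2) = sqrt(-730989) = 3*I*sqrt(81221)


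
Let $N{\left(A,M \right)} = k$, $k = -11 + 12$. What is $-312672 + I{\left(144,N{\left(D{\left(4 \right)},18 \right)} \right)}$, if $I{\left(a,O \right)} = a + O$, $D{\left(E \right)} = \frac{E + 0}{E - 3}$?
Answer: $-312527$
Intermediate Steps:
$k = 1$
$D{\left(E \right)} = \frac{E}{-3 + E}$
$N{\left(A,M \right)} = 1$
$I{\left(a,O \right)} = O + a$
$-312672 + I{\left(144,N{\left(D{\left(4 \right)},18 \right)} \right)} = -312672 + \left(1 + 144\right) = -312672 + 145 = -312527$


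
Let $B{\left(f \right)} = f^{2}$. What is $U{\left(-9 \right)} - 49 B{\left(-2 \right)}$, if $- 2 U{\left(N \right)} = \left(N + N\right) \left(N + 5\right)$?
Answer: $-232$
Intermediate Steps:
$U{\left(N \right)} = - N \left(5 + N\right)$ ($U{\left(N \right)} = - \frac{\left(N + N\right) \left(N + 5\right)}{2} = - \frac{2 N \left(5 + N\right)}{2} = - N \left(5 + N\right)$)
$U{\left(-9 \right)} - 49 B{\left(-2 \right)} = \left(-1\right) \left(-9\right) \left(5 - 9\right) - 49 \left(-2\right)^{2} = \left(-1\right) \left(-9\right) \left(-4\right) - 196 = -36 - 196 = -232$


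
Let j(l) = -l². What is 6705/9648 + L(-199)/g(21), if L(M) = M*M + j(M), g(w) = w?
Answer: 745/1072 ≈ 0.69496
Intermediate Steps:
L(M) = 0 (L(M) = M*M - M² = M² - M² = 0)
6705/9648 + L(-199)/g(21) = 6705/9648 + 0/21 = 6705*(1/9648) + 0*(1/21) = 745/1072 + 0 = 745/1072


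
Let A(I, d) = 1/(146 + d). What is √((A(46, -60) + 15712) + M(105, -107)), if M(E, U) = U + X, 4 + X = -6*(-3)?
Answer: √115518210/86 ≈ 124.98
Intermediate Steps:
X = 14 (X = -4 - 6*(-3) = -4 + 18 = 14)
M(E, U) = 14 + U (M(E, U) = U + 14 = 14 + U)
√((A(46, -60) + 15712) + M(105, -107)) = √((1/(146 - 60) + 15712) + (14 - 107)) = √((1/86 + 15712) - 93) = √(1351233/86 - 93) = √(1343235/86) = √115518210/86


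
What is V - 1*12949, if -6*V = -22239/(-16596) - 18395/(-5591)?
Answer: -801057647717/61858824 ≈ -12950.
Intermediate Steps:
V = -47735741/61858824 (V = -(-22239/(-16596) - 18395/(-5591))/6 = -(-22239*(-1/16596) - 18395*(-1/5591))/6 = -(2471/1844 + 18395/5591)/6 = -1/6*47735741/10309804 = -47735741/61858824 ≈ -0.77169)
V - 1*12949 = -47735741/61858824 - 1*12949 = -47735741/61858824 - 12949 = -801057647717/61858824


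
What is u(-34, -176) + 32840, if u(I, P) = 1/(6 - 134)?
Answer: 4203519/128 ≈ 32840.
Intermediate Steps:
u(I, P) = -1/128 (u(I, P) = 1/(-128) = -1/128)
u(-34, -176) + 32840 = -1/128 + 32840 = 4203519/128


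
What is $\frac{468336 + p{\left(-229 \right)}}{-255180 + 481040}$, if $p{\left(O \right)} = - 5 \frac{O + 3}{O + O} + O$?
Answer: $\frac{53597969}{25860970} \approx 2.0725$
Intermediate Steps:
$p{\left(O \right)} = O - \frac{5 \left(3 + O\right)}{2 O}$ ($p{\left(O \right)} = - 5 \frac{3 + O}{2 O} + O = - \frac{5 \left(3 + O\right)}{2 O} + O = O - \frac{5 \left(3 + O\right)}{2 O}$)
$\frac{468336 + p{\left(-229 \right)}}{-255180 + 481040} = \frac{468336 - \left(\frac{463}{2} - \frac{15}{458}\right)}{-255180 + 481040} = \frac{468336 - \frac{53006}{229}}{225860} = \left(468336 - \frac{53006}{229}\right) \frac{1}{225860} = \frac{107195938}{229} \cdot \frac{1}{225860} = \frac{53597969}{25860970}$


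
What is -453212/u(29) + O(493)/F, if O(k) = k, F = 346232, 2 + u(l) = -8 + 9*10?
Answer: -9807278609/1731160 ≈ -5665.1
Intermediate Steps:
u(l) = 80 (u(l) = -2 + (-8 + 9*10) = -2 + (-8 + 90) = -2 + 82 = 80)
-453212/u(29) + O(493)/F = -453212/80 + 493/346232 = -453212*1/80 + 493*(1/346232) = -113303/20 + 493/346232 = -9807278609/1731160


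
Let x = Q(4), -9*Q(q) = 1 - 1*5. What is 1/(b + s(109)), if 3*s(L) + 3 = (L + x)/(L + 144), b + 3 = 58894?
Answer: 6831/402278575 ≈ 1.6981e-5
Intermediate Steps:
b = 58891 (b = -3 + 58894 = 58891)
Q(q) = 4/9 (Q(q) = -(1 - 1*5)/9 = -(1 - 5)/9 = -⅑*(-4) = 4/9)
x = 4/9 ≈ 0.44444
s(L) = -1 + (4/9 + L)/(3*(144 + L)) (s(L) = -1 + ((L + 4/9)/(L + 144))/3 = -1 + ((4/9 + L)/(144 + L))/3 = -1 + (4/9 + L)/(3*(144 + L)))
1/(b + s(109)) = 1/(58891 + 2*(-1942 - 9*109)/(27*(144 + 109))) = 1/(58891 + (2/27)*(-1942 - 981)/253) = 1/(58891 + (2/27)*(1/253)*(-2923)) = 1/(58891 - 5846/6831) = 1/(402278575/6831) = 6831/402278575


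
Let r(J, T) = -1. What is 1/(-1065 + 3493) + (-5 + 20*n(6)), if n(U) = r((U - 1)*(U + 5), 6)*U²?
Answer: -1760299/2428 ≈ -725.00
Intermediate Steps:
n(U) = -U²
1/(-1065 + 3493) + (-5 + 20*n(6)) = 1/(-1065 + 3493) + (-5 + 20*(-1*6²)) = 1/2428 + (-5 + 20*(-1*36)) = 1/2428 + (-5 + 20*(-36)) = 1/2428 + (-5 - 720) = 1/2428 - 725 = -1760299/2428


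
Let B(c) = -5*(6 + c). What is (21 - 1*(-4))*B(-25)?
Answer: 2375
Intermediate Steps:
B(c) = -30 - 5*c
(21 - 1*(-4))*B(-25) = (21 - 1*(-4))*(-30 - 5*(-25)) = (21 + 4)*(-30 + 125) = 25*95 = 2375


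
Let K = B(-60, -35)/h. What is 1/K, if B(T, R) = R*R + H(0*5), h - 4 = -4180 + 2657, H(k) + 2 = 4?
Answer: -1519/1227 ≈ -1.2380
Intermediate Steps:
H(k) = 2 (H(k) = -2 + 4 = 2)
h = -1519 (h = 4 + (-4180 + 2657) = 4 - 1523 = -1519)
B(T, R) = 2 + R² (B(T, R) = R*R + 2 = R² + 2 = 2 + R²)
K = -1227/1519 (K = (2 + (-35)²)/(-1519) = (2 + 1225)*(-1/1519) = 1227*(-1/1519) = -1227/1519 ≈ -0.80777)
1/K = 1/(-1227/1519) = -1519/1227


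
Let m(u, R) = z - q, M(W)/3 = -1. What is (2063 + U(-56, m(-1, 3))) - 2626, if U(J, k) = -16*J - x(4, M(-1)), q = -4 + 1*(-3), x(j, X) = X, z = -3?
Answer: 336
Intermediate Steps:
M(W) = -3 (M(W) = 3*(-1) = -3)
q = -7 (q = -4 - 3 = -7)
m(u, R) = 4 (m(u, R) = -3 - 1*(-7) = -3 + 7 = 4)
U(J, k) = 3 - 16*J (U(J, k) = -16*J - 1*(-3) = -16*J + 3 = 3 - 16*J)
(2063 + U(-56, m(-1, 3))) - 2626 = (2063 + (3 - 16*(-56))) - 2626 = (2063 + (3 + 896)) - 2626 = (2063 + 899) - 2626 = 2962 - 2626 = 336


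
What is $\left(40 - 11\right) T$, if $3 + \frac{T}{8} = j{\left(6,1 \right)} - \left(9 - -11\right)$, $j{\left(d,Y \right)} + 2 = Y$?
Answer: $-5568$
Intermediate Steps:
$j{\left(d,Y \right)} = -2 + Y$
$T = -192$ ($T = -24 + 8 \left(\left(-2 + 1\right) - \left(9 - -11\right)\right) = -24 + 8 \left(-1 - \left(9 + 11\right)\right) = -24 + 8 \left(-1 - 20\right) = -24 + 8 \left(-21\right) = -24 - 168 = -192$)
$\left(40 - 11\right) T = \left(40 - 11\right) \left(-192\right) = 29 \left(-192\right) = -5568$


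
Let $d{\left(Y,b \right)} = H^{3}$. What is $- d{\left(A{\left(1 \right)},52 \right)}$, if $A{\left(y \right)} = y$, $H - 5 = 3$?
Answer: $-512$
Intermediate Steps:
$H = 8$ ($H = 5 + 3 = 8$)
$d{\left(Y,b \right)} = 512$ ($d{\left(Y,b \right)} = 8^{3} = 512$)
$- d{\left(A{\left(1 \right)},52 \right)} = \left(-1\right) 512 = -512$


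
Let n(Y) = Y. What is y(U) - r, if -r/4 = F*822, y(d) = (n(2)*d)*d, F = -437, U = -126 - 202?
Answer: -1221688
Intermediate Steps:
U = -328
y(d) = 2*d² (y(d) = (2*d)*d = 2*d²)
r = 1436856 (r = -(-1748)*822 = -4*(-359214) = 1436856)
y(U) - r = 2*(-328)² - 1*1436856 = 2*107584 - 1436856 = 215168 - 1436856 = -1221688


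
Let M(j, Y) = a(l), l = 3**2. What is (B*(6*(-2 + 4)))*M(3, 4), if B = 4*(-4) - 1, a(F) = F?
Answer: -1836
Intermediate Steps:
l = 9
M(j, Y) = 9
B = -17 (B = -16 - 1 = -17)
(B*(6*(-2 + 4)))*M(3, 4) = -102*(-2 + 4)*9 = -102*2*9 = -17*12*9 = -204*9 = -1836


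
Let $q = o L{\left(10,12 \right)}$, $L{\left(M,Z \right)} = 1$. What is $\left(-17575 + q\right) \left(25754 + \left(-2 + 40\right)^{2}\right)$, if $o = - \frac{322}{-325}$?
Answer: $- \frac{155342818494}{325} \approx -4.7798 \cdot 10^{8}$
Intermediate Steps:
$o = \frac{322}{325}$ ($o = \left(-322\right) \left(- \frac{1}{325}\right) = \frac{322}{325} \approx 0.99077$)
$q = \frac{322}{325}$ ($q = \frac{322}{325} \cdot 1 = \frac{322}{325} \approx 0.99077$)
$\left(-17575 + q\right) \left(25754 + \left(-2 + 40\right)^{2}\right) = \left(-17575 + \frac{322}{325}\right) \left(25754 + \left(-2 + 40\right)^{2}\right) = - \frac{5711553 \left(25754 + 38^{2}\right)}{325} = - \frac{5711553 \left(25754 + 1444\right)}{325} = \left(- \frac{5711553}{325}\right) 27198 = - \frac{155342818494}{325}$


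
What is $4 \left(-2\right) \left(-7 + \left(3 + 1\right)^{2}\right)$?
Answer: $-72$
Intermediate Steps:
$4 \left(-2\right) \left(-7 + \left(3 + 1\right)^{2}\right) = - 8 \left(-7 + 4^{2}\right) = - 8 \left(-7 + 16\right) = \left(-8\right) 9 = -72$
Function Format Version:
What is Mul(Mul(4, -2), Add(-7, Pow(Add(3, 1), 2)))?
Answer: -72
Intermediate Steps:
Mul(Mul(4, -2), Add(-7, Pow(Add(3, 1), 2))) = Mul(-8, Add(-7, Pow(4, 2))) = Mul(-8, Add(-7, 16)) = Mul(-8, 9) = -72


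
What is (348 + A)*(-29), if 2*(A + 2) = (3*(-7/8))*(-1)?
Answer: -161153/16 ≈ -10072.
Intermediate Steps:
A = -11/16 (A = -2 + ((3*(-7/8))*(-1))/2 = -2 + (-21/8*(-1))/2 = -2 + (½)*(21/8) = -2 + 21/16 = -11/16 ≈ -0.68750)
(348 + A)*(-29) = (348 - 11/16)*(-29) = (5557/16)*(-29) = -161153/16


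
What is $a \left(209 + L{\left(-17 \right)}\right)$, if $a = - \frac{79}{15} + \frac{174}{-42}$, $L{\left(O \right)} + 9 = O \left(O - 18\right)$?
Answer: $- \frac{52364}{7} \approx -7480.6$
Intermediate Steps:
$L{\left(O \right)} = -9 + O \left(-18 + O\right)$ ($L{\left(O \right)} = -9 + O \left(O - 18\right) = -9 + O \left(-18 + O\right)$)
$a = - \frac{988}{105}$ ($a = \left(-79\right) \frac{1}{15} + 174 \left(- \frac{1}{42}\right) = - \frac{79}{15} - \frac{29}{7} = - \frac{988}{105} \approx -9.4095$)
$a \left(209 + L{\left(-17 \right)}\right) = - \frac{988 \left(209 - \left(-297 - 289\right)\right)}{105} = - \frac{988 \left(209 + \left(-9 + 289 + 306\right)\right)}{105} = - \frac{988 \left(209 + 586\right)}{105} = \left(- \frac{988}{105}\right) 795 = - \frac{52364}{7}$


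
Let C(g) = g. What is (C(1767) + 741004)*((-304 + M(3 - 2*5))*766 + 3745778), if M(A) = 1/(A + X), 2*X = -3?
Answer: 44356803034626/17 ≈ 2.6092e+12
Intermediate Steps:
X = -3/2 (X = (½)*(-3) = -3/2 ≈ -1.5000)
M(A) = 1/(-3/2 + A) (M(A) = 1/(A - 3/2) = 1/(-3/2 + A))
(C(1767) + 741004)*((-304 + M(3 - 2*5))*766 + 3745778) = (1767 + 741004)*((-304 + 2/(-3 + 2*(3 - 2*5)))*766 + 3745778) = 742771*((-304 + 2/(-3 + 2*(3 - 10)))*766 + 3745778) = 742771*((-304 + 2/(-3 + 2*(-7)))*766 + 3745778) = 742771*((-304 + 2/(-3 - 14))*766 + 3745778) = 742771*((-304 + 2/(-17))*766 + 3745778) = 742771*((-304 + 2*(-1/17))*766 + 3745778) = 742771*((-304 - 2/17)*766 + 3745778) = 742771*(-5170/17*766 + 3745778) = 742771*(-3960220/17 + 3745778) = 742771*(59718006/17) = 44356803034626/17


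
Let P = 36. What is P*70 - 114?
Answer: 2406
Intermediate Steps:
P*70 - 114 = 36*70 - 114 = 2520 - 114 = 2406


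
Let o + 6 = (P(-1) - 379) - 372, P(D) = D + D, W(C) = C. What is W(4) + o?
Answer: -755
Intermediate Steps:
P(D) = 2*D
o = -759 (o = -6 + ((2*(-1) - 379) - 372) = -6 + ((-2 - 379) - 372) = -6 + (-381 - 372) = -6 - 753 = -759)
W(4) + o = 4 - 759 = -755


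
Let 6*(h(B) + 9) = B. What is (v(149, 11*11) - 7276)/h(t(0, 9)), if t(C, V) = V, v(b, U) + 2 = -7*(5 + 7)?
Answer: 4908/5 ≈ 981.60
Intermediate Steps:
v(b, U) = -86 (v(b, U) = -2 - 7*(5 + 7) = -2 - 7*12 = -2 - 84 = -86)
h(B) = -9 + B/6
(v(149, 11*11) - 7276)/h(t(0, 9)) = (-86 - 7276)/(-9 + (1/6)*9) = -7362/(-9 + 3/2) = -7362/(-15/2) = -7362*(-2/15) = 4908/5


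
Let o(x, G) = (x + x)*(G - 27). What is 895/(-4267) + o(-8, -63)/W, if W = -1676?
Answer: -1911125/1787873 ≈ -1.0689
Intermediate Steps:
o(x, G) = 2*x*(-27 + G) (o(x, G) = (2*x)*(-27 + G) = 2*x*(-27 + G))
895/(-4267) + o(-8, -63)/W = 895/(-4267) + (2*(-8)*(-27 - 63))/(-1676) = 895*(-1/4267) + (2*(-8)*(-90))*(-1/1676) = -895/4267 + 1440*(-1/1676) = -895/4267 - 360/419 = -1911125/1787873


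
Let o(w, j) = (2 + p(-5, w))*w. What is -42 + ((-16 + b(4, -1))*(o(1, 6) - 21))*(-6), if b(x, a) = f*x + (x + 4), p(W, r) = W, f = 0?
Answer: -1194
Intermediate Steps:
o(w, j) = -3*w (o(w, j) = (2 - 5)*w = -3*w)
b(x, a) = 4 + x (b(x, a) = 0*x + (x + 4) = 0 + (4 + x) = 4 + x)
-42 + ((-16 + b(4, -1))*(o(1, 6) - 21))*(-6) = -42 + ((-16 + (4 + 4))*(-3*1 - 21))*(-6) = -42 + ((-16 + 8)*(-3 - 21))*(-6) = -42 - 8*(-24)*(-6) = -42 + 192*(-6) = -42 - 1152 = -1194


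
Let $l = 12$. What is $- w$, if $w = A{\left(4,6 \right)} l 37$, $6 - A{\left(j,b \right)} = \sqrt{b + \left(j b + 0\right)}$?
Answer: $-2664 + 444 \sqrt{30} \approx -232.11$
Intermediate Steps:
$A{\left(j,b \right)} = 6 - \sqrt{b + b j}$ ($A{\left(j,b \right)} = 6 - \sqrt{b + \left(j b + 0\right)} = 6 - \sqrt{b + \left(b j + 0\right)} = 6 - \sqrt{b + b j}$)
$w = 2664 - 444 \sqrt{30}$ ($w = \left(6 - \sqrt{6 \left(1 + 4\right)}\right) 12 \cdot 37 = \left(6 - \sqrt{6 \cdot 5}\right) 444 = \left(6 - \sqrt{30}\right) 444 = 2664 - 444 \sqrt{30} \approx 232.11$)
$- w = - (2664 - 444 \sqrt{30}) = -2664 + 444 \sqrt{30}$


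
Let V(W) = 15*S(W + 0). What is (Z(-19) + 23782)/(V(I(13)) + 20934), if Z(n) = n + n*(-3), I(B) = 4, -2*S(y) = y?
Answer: 1985/1742 ≈ 1.1395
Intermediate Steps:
S(y) = -y/2
Z(n) = -2*n (Z(n) = n - 3*n = -2*n)
V(W) = -15*W/2 (V(W) = 15*(-(W + 0)/2) = 15*(-W/2) = -15*W/2)
(Z(-19) + 23782)/(V(I(13)) + 20934) = (-2*(-19) + 23782)/(-15/2*4 + 20934) = (38 + 23782)/(-30 + 20934) = 23820/20904 = 23820*(1/20904) = 1985/1742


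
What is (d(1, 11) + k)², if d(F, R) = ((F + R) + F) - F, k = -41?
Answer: 841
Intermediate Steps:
d(F, R) = F + R (d(F, R) = (R + 2*F) - F = F + R)
(d(1, 11) + k)² = ((1 + 11) - 41)² = (12 - 41)² = (-29)² = 841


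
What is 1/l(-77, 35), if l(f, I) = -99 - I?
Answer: -1/134 ≈ -0.0074627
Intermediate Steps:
1/l(-77, 35) = 1/(-99 - 1*35) = 1/(-99 - 35) = 1/(-134) = -1/134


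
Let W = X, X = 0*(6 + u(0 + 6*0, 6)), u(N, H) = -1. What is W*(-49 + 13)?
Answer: 0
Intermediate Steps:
X = 0 (X = 0*(6 - 1) = 0*5 = 0)
W = 0
W*(-49 + 13) = 0*(-49 + 13) = 0*(-36) = 0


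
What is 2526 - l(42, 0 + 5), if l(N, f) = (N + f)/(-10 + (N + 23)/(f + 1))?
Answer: 12348/5 ≈ 2469.6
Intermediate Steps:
l(N, f) = (N + f)/(-10 + (23 + N)/(1 + f))
2526 - l(42, 0 + 5) = 2526 - (42 + (0 + 5) + (0 + 5)² + 42*(0 + 5))/(13 + 42 - 10*(0 + 5)) = 2526 - (42 + 5 + 5² + 42*5)/(13 + 42 - 10*5) = 2526 - (42 + 5 + 25 + 210)/(13 + 42 - 50) = 2526 - 282/5 = 12348/5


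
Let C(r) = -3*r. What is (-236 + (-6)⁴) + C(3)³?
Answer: 331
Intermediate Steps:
(-236 + (-6)⁴) + C(3)³ = (-236 + (-6)⁴) + (-3*3)³ = (-236 + 1296) + (-9)³ = 1060 - 729 = 331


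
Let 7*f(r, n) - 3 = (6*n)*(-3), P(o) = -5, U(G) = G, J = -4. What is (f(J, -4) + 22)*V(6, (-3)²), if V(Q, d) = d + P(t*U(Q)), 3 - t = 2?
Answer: 916/7 ≈ 130.86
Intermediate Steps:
t = 1 (t = 3 - 1*2 = 3 - 2 = 1)
f(r, n) = 3/7 - 18*n/7 (f(r, n) = 3/7 + ((6*n)*(-3))/7 = 3/7 + (-18*n)/7 = 3/7 - 18*n/7)
V(Q, d) = -5 + d (V(Q, d) = d - 5 = -5 + d)
(f(J, -4) + 22)*V(6, (-3)²) = ((3/7 - 18/7*(-4)) + 22)*(-5 + (-3)²) = ((3/7 + 72/7) + 22)*(-5 + 9) = (75/7 + 22)*4 = (229/7)*4 = 916/7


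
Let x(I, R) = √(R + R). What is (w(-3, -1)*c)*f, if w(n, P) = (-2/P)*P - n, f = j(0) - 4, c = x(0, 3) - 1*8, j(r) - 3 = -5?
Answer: 48 - 6*√6 ≈ 33.303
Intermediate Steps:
j(r) = -2 (j(r) = 3 - 5 = -2)
x(I, R) = √2*√R (x(I, R) = √(2*R) = √2*√R)
c = -8 + √6 (c = √2*√3 - 1*8 = √6 - 8 = -8 + √6 ≈ -5.5505)
f = -6 (f = -2 - 4 = -6)
w(n, P) = -2 - n
(w(-3, -1)*c)*f = ((-2 - 1*(-3))*(-8 + √6))*(-6) = ((-2 + 3)*(-8 + √6))*(-6) = (1*(-8 + √6))*(-6) = (-8 + √6)*(-6) = 48 - 6*√6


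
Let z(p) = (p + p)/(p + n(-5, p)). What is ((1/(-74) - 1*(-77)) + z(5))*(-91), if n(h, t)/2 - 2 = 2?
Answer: -523607/74 ≈ -7075.8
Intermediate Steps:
n(h, t) = 8 (n(h, t) = 4 + 2*2 = 4 + 4 = 8)
z(p) = 2*p/(8 + p) (z(p) = (p + p)/(p + 8) = (2*p)/(8 + p) = 2*p/(8 + p))
((1/(-74) - 1*(-77)) + z(5))*(-91) = ((1/(-74) - 1*(-77)) + 2*5/(8 + 5))*(-91) = ((-1/74 + 77) + 2*5/13)*(-91) = (5697/74 + 2*5*(1/13))*(-91) = (5697/74 + 10/13)*(-91) = (74801/962)*(-91) = -523607/74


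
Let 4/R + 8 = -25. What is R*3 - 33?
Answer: -367/11 ≈ -33.364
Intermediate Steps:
R = -4/33 (R = 4/(-8 - 25) = 4/(-33) = 4*(-1/33) = -4/33 ≈ -0.12121)
R*3 - 33 = -4/33*3 - 33 = -4/11 - 33 = -367/11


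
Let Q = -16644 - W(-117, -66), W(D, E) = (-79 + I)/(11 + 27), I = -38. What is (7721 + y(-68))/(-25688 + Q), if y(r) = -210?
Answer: -285418/1608499 ≈ -0.17744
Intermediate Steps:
W(D, E) = -117/38 (W(D, E) = (-79 - 38)/(11 + 27) = -117/38)
Q = -632355/38 (Q = -16644 - 1*(-117/38) = -16644 + 117/38 = -632355/38 ≈ -16641.)
(7721 + y(-68))/(-25688 + Q) = (7721 - 210)/(-25688 - 632355/38) = 7511/(-1608499/38) = 7511*(-38/1608499) = -285418/1608499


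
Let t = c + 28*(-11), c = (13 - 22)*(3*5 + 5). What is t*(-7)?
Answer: 3416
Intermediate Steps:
c = -180 (c = -9*(15 + 5) = -9*20 = -180)
t = -488 (t = -180 + 28*(-11) = -180 - 308 = -488)
t*(-7) = -488*(-7) = 3416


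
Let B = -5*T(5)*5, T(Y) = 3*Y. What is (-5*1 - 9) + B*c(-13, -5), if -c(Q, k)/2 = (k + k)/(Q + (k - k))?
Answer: 7318/13 ≈ 562.92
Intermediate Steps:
B = -375 (B = -15*5*5 = -5*15*5 = -75*5 = -375)
c(Q, k) = -4*k/Q (c(Q, k) = -2*(k + k)/(Q + (k - k)) = -2*2*k/(Q + 0) = -2*2*k/Q = -4*k/Q)
(-5*1 - 9) + B*c(-13, -5) = (-5*1 - 9) - (-1500)*(-5)/(-13) = (-5 - 9) - (-1500)*(-5)*(-1)/13 = -14 - 375*(-20/13) = -14 + 7500/13 = 7318/13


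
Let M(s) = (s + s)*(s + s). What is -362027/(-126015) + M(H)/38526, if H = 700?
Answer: 14496491789/269714105 ≈ 53.748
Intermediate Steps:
M(s) = 4*s² (M(s) = (2*s)*(2*s) = 4*s²)
-362027/(-126015) + M(H)/38526 = -362027/(-126015) + (4*700²)/38526 = -362027*(-1/126015) + (4*490000)*(1/38526) = 362027/126015 + 1960000*(1/38526) = 362027/126015 + 980000/19263 = 14496491789/269714105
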